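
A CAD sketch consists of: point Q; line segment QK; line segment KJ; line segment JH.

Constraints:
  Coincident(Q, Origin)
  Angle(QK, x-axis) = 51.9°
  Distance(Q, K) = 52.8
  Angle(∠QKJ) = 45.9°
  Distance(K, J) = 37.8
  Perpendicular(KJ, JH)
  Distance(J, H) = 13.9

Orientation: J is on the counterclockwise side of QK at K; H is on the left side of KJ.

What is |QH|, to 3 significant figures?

24.0

∠QKJ = 45.9°, so KJ runs at 51.9° + (180° − 45.9°) = 186° from the x-axis; with |KJ| = 37.8, J = K + 37.8·(cos 186°, sin 186°) = (-5.01, 37.6). KJ ⟂ JH; with |JH| = 13.9 on the left of KJ, H = J + 13.9·(0.105, -0.995) = (-3.56, 23.8). Then |QH| = |H − Q| = 24.0.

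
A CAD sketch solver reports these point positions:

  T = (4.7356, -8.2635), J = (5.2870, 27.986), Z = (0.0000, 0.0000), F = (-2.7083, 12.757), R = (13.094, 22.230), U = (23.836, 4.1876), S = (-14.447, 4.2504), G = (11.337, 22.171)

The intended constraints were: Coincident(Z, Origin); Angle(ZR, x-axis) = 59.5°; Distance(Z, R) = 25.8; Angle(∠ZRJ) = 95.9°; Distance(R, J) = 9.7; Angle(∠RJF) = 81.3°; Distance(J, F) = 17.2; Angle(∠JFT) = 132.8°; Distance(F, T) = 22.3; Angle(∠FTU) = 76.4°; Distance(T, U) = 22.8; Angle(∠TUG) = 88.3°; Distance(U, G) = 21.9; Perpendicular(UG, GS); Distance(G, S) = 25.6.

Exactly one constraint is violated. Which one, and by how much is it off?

Distance(G, S) = 25.6 — off by 5.80.

Z = (0.00, 0.00) ✓; ZR at 59.50° ✓; |ZR| = 25.80 ✓; ∠ZRJ = 95.90° ✓; |RJ| = 9.700 ✓; ∠RJF = 81.30° ✓; |JF| = 17.20 ✓; ∠JFT = 132.8° ✓; |FT| = 22.30 ✓; ∠FTU = 76.40° ✓; |TU| = 22.80 ✓; ∠TUG = 88.30° ✓; |UG| = 21.90 ✓; ∠(UG, GS) = 90.00° ✓; |GS| = 31.40 ✗.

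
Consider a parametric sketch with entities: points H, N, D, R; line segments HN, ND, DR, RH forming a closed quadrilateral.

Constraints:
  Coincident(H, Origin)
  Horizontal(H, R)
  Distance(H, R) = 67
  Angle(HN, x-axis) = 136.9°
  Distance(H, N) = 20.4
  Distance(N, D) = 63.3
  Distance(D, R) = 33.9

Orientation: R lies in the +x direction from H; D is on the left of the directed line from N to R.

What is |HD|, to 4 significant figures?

54.35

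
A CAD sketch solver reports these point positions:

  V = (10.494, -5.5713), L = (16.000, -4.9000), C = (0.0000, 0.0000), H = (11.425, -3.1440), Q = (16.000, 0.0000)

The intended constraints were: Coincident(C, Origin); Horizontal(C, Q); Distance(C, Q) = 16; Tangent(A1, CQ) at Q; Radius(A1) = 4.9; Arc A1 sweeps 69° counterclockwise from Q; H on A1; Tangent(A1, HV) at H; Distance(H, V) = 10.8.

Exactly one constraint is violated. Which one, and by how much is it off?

Distance(H, V) = 10.8 — off by 8.20.

C = (0.00, 0.00) ✓; C.y = 0.00, Q.y = 0.00 ✓; |CQ| = 16.00 ✓; ∠(LQ, QC) = 90.00° ✓; |LQ| = 4.900 ✓; bearing(L→H) − bearing(L→Q) = 69.00° ✓; |LH| = 4.900 ✓; ∠(LH, HV) = 89.99° ✓; |HV| = 2.600 ✗.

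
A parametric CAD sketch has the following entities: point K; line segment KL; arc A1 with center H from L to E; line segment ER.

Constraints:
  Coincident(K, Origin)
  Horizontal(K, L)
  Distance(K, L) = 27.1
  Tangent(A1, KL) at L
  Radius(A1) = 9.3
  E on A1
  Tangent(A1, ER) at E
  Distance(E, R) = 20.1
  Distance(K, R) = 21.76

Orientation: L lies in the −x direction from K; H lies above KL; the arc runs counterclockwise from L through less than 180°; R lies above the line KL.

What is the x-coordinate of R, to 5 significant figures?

-7.8701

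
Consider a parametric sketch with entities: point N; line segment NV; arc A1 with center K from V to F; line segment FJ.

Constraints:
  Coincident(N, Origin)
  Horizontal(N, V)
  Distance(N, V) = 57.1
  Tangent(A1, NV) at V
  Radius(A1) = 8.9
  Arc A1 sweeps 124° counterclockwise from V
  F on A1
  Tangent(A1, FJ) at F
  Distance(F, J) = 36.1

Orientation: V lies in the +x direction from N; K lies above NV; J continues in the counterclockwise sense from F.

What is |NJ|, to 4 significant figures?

62.29

N is at the origin; N and V share the same y with |NV| = 57.1 and V on the +x side, so V = (57.10, 0.000). A1 meets NV tangentially, so KV is at right angles to NV, so K = V + (0, 8.9) = (57.10, 8.900). On A1, V sits at bearing -90° from K; a 124° counterclockwise sweep puts F at bearing 34°, so F = K + 8.9·(cos 34°, sin 34°) = (64.48, 13.88). A1 meets FJ tangentially, so KF is at right angles to FJ, so FJ runs along (−sin 34°, cos 34°); with |FJ| = 36.1, J = (44.29, 43.81). Then |NJ| = |J − N| = 62.29.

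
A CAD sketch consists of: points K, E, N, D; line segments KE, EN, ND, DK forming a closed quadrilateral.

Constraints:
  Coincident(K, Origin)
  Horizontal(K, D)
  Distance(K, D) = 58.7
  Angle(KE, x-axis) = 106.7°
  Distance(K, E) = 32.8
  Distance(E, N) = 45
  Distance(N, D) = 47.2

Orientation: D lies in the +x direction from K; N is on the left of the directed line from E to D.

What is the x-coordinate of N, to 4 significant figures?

34.63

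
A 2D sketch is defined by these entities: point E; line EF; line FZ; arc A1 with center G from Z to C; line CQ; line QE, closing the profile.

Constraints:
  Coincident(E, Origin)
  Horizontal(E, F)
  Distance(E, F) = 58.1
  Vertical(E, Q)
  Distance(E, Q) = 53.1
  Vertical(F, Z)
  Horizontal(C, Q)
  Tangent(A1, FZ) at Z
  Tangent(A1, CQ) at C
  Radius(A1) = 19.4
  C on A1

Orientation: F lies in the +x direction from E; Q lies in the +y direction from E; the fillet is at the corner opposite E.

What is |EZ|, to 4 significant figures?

67.17

E is at the origin; E and F share the same y with |EF| = 58.1 and F on the +x side, so F = (58.10, 0.000). E and Q share the same x with |EQ| = 53.1 and Q on the +y side, so Q = (0.000, 53.10). The virtual corner opposite E is at (58.10, 53.10). Tangency of A1 to FZ means the radius GZ is perpendicular to FZ and since A1 is tangent to CQ there, GC ⟂ CQ, with radius 19.4, so the center G sits 19.4 in from both sides at G = (38.70, 33.70). That places the tangent points at Z = (58.10, 33.70) on FZ and C = (38.70, 53.10) on CQ. Then |EZ| = |Z − E| = 67.17.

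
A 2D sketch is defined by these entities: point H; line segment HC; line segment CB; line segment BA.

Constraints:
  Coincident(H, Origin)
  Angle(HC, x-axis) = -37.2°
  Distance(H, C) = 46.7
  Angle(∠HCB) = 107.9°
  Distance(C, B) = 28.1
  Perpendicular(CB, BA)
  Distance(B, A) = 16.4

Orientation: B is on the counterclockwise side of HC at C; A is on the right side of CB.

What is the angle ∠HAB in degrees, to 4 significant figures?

34.91°

∠HCB = 107.9°, so CB runs at -37.2° + (180° − 107.9°) = 34.90° from the x-axis; with |CB| = 28.1, B = C + 28.1·(cos 34.90°, sin 34.90°) = (60.24, -12.16). CB is perpendicular to BA; with |BA| = 16.4 on the right of CB, A = B + 16.4·(0.5721, -0.8202) = (69.63, -25.61). Then cos ∠HAB = AH·AB / (|AH||AB|), giving 34.91°.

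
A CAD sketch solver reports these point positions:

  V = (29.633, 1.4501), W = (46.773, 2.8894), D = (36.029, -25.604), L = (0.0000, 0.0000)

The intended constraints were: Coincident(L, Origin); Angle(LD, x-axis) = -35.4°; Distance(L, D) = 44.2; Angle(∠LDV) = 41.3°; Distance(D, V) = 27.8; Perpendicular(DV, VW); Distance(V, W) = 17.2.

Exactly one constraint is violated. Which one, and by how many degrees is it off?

Perpendicular(DV, VW) — off by 8.50°.

L = (0.00, 0.00) ✓; LD at -35.40° ✓; |LD| = 44.20 ✓; ∠LDV = 41.30° ✓; |DV| = 27.80 ✓; ∠(DV, VW) = 98.50° ✗; |VW| = 17.20 ✓.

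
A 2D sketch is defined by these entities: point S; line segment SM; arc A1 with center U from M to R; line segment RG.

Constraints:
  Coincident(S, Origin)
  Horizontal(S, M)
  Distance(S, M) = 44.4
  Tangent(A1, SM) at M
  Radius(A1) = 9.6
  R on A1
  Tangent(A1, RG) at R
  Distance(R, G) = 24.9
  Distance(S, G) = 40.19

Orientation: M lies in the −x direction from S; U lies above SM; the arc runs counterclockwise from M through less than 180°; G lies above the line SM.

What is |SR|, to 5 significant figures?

35.930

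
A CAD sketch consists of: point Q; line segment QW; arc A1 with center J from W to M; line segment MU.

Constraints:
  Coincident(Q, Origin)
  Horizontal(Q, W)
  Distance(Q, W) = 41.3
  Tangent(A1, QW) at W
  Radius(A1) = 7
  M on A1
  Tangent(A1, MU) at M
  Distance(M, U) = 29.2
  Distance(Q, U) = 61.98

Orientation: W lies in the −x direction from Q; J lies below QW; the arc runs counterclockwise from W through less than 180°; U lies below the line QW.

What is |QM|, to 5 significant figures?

48.694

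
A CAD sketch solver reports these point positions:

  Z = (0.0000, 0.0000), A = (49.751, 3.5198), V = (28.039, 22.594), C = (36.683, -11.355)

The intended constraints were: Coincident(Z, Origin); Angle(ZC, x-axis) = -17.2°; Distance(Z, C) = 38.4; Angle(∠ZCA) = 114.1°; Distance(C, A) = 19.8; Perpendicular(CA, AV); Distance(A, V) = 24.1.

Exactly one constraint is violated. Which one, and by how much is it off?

Distance(A, V) = 24.1 — off by 4.80.

Z = (0.00, 0.00) ✓; ZC at -17.20° ✓; |ZC| = 38.40 ✓; ∠ZCA = 114.1° ✓; |CA| = 19.80 ✓; ∠(CA, AV) = 90.00° ✓; |AV| = 28.90 ✗.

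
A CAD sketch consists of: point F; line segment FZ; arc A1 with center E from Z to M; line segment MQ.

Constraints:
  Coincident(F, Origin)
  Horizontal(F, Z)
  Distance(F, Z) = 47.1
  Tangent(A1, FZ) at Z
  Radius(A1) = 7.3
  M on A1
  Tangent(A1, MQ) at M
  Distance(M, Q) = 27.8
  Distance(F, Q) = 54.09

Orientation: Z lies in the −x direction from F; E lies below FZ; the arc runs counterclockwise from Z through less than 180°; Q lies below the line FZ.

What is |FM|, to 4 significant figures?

54.64

F is at the origin; FZ is horizontal with |FZ| = 47.1 and Z on the −x side, so Z = (-47.10, 0.000). Since A1 is tangent to FZ there, EZ ⟂ FZ, so E = Z + (0, -7.3) = (-47.10, -7.300). Since EM ⟂ MQ (tangency), |EQ| = √(7.3² + 27.8²) = 28.74 regardless of where M sits on A1. So Q lies on both circle(F, 54.09) and circle(E, 28.74); the below-FZ intersection is Q = (-40.92, -35.37). M is the foot of the tangent from Q: M = (-53.60, -10.63).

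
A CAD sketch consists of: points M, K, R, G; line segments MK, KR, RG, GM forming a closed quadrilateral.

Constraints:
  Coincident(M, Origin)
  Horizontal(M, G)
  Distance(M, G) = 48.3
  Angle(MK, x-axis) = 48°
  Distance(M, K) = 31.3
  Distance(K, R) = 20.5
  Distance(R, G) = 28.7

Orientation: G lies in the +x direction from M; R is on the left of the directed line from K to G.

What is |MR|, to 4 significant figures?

49.46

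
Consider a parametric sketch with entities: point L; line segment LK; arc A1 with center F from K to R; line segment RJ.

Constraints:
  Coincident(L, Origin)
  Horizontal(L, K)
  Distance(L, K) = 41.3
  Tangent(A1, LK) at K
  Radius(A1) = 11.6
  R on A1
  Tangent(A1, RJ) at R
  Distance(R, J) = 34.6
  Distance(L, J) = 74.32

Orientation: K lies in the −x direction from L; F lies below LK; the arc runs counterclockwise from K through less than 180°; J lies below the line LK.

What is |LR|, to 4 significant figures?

53.25

L is at the origin; LK is horizontal with |LK| = 41.3 and K on the −x side, so K = (-41.30, 0.000). Tangency of A1 to LK means the radius FK is perpendicular to LK, so F = K + (0, -11.6) = (-41.30, -11.60). Since FR ⟂ RJ (tangency), |FJ| = √(11.6² + 34.6²) = 36.49 regardless of where R sits on A1. So J lies on both circle(L, 74.32) and circle(F, 36.49); the below-LK intersection is J = (-61.17, -42.21). R is the foot of the tangent from J: R = (-52.53, -8.704).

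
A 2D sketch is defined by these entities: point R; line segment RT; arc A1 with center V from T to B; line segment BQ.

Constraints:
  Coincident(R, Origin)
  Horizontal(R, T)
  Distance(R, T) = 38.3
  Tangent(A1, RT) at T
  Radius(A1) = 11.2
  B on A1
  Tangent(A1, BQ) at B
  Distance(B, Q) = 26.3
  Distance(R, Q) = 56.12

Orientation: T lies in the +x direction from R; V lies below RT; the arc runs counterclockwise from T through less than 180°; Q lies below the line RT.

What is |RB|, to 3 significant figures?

32.5

Checks: |VB| = 11.20 ✓; ∠(VB, BQ) = 90.00° ✓; |BQ| = 26.30 ✓; |RQ| = 56.12 ✓.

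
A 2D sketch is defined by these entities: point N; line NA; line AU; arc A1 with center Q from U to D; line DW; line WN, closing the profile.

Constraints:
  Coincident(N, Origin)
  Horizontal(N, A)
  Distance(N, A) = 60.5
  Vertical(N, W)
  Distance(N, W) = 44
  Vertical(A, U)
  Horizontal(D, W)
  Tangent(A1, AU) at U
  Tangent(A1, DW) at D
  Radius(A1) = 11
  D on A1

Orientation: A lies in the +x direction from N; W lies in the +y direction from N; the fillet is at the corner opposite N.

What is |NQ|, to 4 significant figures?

59.49

N is at the origin; N and A share the same y with |NA| = 60.5 and A on the +x side, so A = (60.50, 0.000). NW is vertical with |NW| = 44.0 and W on the +y side, so W = (0.000, 44.00). The virtual corner opposite N is at (60.50, 44.00). Tangency of A1 to AU means the radius QU is perpendicular to AU and the tangent condition forces QD to be normal to DW, with radius 11.0, so the center Q sits 11.0 in from both sides at Q = (49.50, 33.00). Then |NQ| = |Q − N| = 59.49.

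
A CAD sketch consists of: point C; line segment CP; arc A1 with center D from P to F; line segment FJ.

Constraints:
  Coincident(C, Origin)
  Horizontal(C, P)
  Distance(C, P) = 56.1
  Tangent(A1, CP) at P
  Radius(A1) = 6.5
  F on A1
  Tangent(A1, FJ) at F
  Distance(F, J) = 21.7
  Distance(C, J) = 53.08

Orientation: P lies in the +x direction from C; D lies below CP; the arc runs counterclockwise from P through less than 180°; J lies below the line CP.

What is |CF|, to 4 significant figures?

49.99

C is at the origin; C and P share the same y with |CP| = 56.1 and P on the +x side, so P = (56.10, 0.000). Tangency of A1 to CP means the radius DP is perpendicular to CP, so D = P + (0, -6.5) = (56.10, -6.500). Since DF ⟂ FJ (tangency), |DJ| = √(6.5² + 21.7²) = 22.65 regardless of where F sits on A1. So J lies on both circle(C, 53.08) and circle(D, 22.65); the below-CP intersection is J = (45.87, -26.71). F is the foot of the tangent from J: F = (49.70, -5.352).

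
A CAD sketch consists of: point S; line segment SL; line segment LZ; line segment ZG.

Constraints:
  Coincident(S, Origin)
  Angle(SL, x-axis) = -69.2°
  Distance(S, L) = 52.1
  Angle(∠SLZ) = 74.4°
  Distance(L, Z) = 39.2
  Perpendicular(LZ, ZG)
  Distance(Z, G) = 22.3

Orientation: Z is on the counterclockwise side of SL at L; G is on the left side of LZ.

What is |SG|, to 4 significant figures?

37.57

∠SLZ = 74.4°, so LZ runs at -69.2° + (180° − 74.4°) = 36.40° from the x-axis; with |LZ| = 39.2, Z = L + 39.2·(cos 36.40°, sin 36.40°) = (50.05, -25.44). LZ is perpendicular to ZG; with |ZG| = 22.3 on the left of LZ, G = Z + 22.3·(-0.5934, 0.8049) = (36.82, -7.493). Then |SG| = |G − S| = 37.57.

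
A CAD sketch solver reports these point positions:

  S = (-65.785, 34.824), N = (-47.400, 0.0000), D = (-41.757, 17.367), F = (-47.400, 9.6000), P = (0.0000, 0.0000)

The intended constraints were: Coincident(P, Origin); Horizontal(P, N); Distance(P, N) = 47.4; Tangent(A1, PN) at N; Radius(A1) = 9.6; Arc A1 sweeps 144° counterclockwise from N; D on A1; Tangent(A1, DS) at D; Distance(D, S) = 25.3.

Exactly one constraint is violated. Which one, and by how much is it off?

Distance(D, S) = 25.3 — off by 4.40.

P = (0.00, 0.00) ✓; P.y = 0.00, N.y = 0.00 ✓; |PN| = 47.40 ✓; ∠(FN, NP) = 90.00° ✓; |FN| = 9.600 ✓; bearing(F→D) − bearing(F→N) = 144.0° ✓; |FD| = 9.601 ✓; ∠(FD, DS) = 90.00° ✓; |DS| = 29.70 ✗.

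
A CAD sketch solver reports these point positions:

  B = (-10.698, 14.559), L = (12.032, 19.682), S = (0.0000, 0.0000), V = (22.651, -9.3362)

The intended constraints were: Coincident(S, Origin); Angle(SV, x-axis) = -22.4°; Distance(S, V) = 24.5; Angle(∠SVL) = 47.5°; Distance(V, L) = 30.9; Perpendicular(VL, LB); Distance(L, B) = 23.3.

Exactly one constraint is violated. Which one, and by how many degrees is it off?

Perpendicular(VL, LB) — off by 7.40°.

S = (0.00, 0.00) ✓; SV at -22.40° ✓; |SV| = 24.50 ✓; ∠SVL = 47.50° ✓; |VL| = 30.90 ✓; ∠(VL, LB) = 82.60° ✗; |LB| = 23.30 ✓.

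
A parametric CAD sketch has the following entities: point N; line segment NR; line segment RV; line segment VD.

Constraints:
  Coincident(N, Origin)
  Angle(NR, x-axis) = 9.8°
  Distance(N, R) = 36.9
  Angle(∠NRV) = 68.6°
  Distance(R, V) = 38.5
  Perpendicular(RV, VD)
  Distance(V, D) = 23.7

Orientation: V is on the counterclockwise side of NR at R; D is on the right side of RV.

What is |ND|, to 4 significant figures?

63.22

N is at the origin; NR runs at 9.8° with length 36.9, so R = 36.9·(cos 9.8°, sin 9.8°) = (36.36, 6.281). ∠NRV = 68.6°, so RV runs at 9.8° + (180° − 68.6°) = 121.2° from the x-axis; with |RV| = 38.5, V = R + 38.5·(cos 121.2°, sin 121.2°) = (16.42, 39.21). RV ⟂ VD; with |VD| = 23.7 on the right of RV, D = V + 23.7·(0.8554, 0.5180) = (36.69, 51.49). Then |ND| = |D − N| = 63.22.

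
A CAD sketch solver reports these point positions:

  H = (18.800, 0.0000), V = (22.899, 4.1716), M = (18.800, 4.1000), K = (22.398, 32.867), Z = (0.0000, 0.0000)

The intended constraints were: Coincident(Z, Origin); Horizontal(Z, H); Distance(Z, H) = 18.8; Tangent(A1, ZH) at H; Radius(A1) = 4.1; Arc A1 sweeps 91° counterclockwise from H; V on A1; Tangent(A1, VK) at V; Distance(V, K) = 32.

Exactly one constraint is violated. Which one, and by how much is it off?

Distance(V, K) = 32 — off by 3.30.

Z = (0.00, 0.00) ✓; Z.y = 0.00, H.y = 0.00 ✓; |ZH| = 18.80 ✓; ∠(MH, HZ) = 90.00° ✓; |MH| = 4.100 ✓; bearing(M→V) − bearing(M→H) = 91.00° ✓; |MV| = 4.100 ✓; ∠(MV, VK) = 90.00° ✓; |VK| = 28.70 ✗.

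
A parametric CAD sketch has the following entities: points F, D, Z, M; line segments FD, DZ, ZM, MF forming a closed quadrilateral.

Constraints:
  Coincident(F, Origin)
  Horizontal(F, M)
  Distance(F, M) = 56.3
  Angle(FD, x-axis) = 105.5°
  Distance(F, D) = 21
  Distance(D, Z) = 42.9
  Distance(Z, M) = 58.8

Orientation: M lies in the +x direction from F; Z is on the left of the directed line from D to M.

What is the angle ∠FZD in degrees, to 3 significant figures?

19.3°

F is at the origin; F and M share the same y with |FM| = 56.3 and M in +x, so M = (56.3, 0). FD runs at 105.5° with |FD| = 21.0, so D = (-5.61, 20.2). Z is determined by |DZ| = 42.9 and |ZM| = 58.8 together: it lies at the intersection of circle(D, 42.9) and circle(M, 58.8). With |DM| = 65.1, the foot of the radical line on DM is 20.2 from D and the perpendicular offset is √(42.9² − 20.2²) = 37.9. Taking the left-of-DM solution: Z = (25.3, 50.0).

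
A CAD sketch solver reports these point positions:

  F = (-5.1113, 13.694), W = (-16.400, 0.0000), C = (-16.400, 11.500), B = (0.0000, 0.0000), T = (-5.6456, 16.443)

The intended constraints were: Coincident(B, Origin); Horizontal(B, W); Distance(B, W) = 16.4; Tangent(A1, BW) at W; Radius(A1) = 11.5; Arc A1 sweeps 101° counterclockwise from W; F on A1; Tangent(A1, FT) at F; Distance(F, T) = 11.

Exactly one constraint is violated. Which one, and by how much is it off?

Distance(F, T) = 11 — off by 8.20.

B = (0.00, 0.00) ✓; B.y = 0.00, W.y = 0.00 ✓; |BW| = 16.40 ✓; ∠(CW, WB) = 90.00° ✓; |CW| = 11.50 ✓; bearing(C→F) − bearing(C→W) = 101.0° ✓; |CF| = 11.50 ✓; ∠(CF, FT) = 90.00° ✓; |FT| = 2.800 ✗.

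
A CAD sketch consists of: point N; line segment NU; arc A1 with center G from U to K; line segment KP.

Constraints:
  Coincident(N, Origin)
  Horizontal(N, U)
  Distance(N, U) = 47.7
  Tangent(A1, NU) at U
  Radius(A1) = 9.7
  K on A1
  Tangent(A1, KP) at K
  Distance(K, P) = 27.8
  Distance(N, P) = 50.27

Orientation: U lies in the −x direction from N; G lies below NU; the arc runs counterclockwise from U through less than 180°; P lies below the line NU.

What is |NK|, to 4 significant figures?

57.01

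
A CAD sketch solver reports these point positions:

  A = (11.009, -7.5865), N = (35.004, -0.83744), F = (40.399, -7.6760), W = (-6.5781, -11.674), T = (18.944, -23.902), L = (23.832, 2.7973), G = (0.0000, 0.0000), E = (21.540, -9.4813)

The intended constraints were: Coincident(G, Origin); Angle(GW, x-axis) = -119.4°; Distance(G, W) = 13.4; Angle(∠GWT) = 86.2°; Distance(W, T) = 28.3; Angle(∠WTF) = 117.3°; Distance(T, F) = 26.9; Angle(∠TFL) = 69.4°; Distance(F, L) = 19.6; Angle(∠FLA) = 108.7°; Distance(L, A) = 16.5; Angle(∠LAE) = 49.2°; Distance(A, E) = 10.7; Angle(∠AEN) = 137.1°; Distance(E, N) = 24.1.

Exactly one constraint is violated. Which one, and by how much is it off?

Distance(E, N) = 24.1 — off by 8.10.

G = (0.00, 0.00) ✓; GW at -119.4° ✓; |GW| = 13.40 ✓; ∠GWT = 86.20° ✓; |WT| = 28.30 ✓; ∠WTF = 117.3° ✓; |TF| = 26.90 ✓; ∠TFL = 69.40° ✓; |FL| = 19.60 ✓; ∠FLA = 108.7° ✓; |LA| = 16.50 ✓; ∠LAE = 49.20° ✓; |AE| = 10.70 ✓; ∠AEN = 137.1° ✓; |EN| = 16.00 ✗.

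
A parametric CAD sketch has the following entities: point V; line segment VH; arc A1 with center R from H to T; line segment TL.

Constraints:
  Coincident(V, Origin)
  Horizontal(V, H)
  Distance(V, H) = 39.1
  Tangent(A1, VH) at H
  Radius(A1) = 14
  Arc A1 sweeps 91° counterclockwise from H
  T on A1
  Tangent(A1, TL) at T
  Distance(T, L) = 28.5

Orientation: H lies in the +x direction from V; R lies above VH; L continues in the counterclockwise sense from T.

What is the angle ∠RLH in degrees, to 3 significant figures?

7.63°

V is at the origin; VH is horizontal with |VH| = 39.1 and H on the +x side, so H = (39.1, 0.00). Since A1 is tangent to VH there, RH ⟂ VH, so R = H + (0, 14) = (39.1, 14.0). On A1, H sits at bearing -90° from R; a 91° counterclockwise sweep puts T at bearing 1°, so T = R + 14.0·(cos 1°, sin 1°) = (53.1, 14.2). The tangent condition forces RT to be normal to TL, so TL runs along (−sin 1°, cos 1°); with |TL| = 28.5, L = (52.6, 42.7). Then cos ∠RLH = LR·LH / (|LR||LH|), giving 7.63°.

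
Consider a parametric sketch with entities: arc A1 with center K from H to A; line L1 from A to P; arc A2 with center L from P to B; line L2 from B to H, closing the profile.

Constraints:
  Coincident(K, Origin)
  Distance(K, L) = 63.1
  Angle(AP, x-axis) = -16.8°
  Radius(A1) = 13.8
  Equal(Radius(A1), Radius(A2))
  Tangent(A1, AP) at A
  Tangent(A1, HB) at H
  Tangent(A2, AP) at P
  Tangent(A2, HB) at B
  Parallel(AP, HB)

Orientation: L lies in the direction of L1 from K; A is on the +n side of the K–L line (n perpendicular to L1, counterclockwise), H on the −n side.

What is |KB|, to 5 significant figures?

64.591

Tangency of A1 to both parallel lines with radius 13.8 puts A and H at K ± 13.8·n: A = (3.9886, 13.211), H = (-3.9886, -13.211). Equal radii place P and B the same way about L: P = L + 13.8·n = (64.395, -5.0269), B = L − 13.8·n = (56.418, -31.449). Then |KB| = |B − K| = 64.591.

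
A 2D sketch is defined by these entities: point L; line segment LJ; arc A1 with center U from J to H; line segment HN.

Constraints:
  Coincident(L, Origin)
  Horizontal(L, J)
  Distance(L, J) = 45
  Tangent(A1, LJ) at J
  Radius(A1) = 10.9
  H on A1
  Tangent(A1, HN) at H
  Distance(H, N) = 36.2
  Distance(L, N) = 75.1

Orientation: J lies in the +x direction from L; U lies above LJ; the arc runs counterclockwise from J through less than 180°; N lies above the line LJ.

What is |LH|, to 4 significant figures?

56.70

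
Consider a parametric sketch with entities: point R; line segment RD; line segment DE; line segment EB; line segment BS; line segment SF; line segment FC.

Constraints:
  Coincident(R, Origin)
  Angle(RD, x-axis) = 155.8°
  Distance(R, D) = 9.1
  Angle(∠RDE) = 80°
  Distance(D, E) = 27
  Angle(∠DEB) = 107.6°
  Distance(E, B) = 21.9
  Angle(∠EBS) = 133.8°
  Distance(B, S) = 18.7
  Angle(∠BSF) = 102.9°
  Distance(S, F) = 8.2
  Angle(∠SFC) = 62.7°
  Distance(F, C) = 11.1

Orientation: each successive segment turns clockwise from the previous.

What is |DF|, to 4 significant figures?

38.88

R is at the origin; RD runs at 155.8° with length 9.1, so D = (-8.300, 3.730). ∠RDE = 80.0° gives DE at 55.80° from the x-axis; with |DE| = 27.0, E = (6.876, 26.06). ∠DEB = 107.6° gives EB at -16.60° from the x-axis; with |EB| = 21.9, B = (27.86, 19.80). ∠EBS = 133.8° gives BS at -62.80° from the x-axis; with |BS| = 18.7, S = (36.41, 3.173). ∠BSF = 102.9° gives SF at -139.9° from the x-axis; with |SF| = 8.2, F = (30.14, -2.109). Then |DF| = |F − D| = 38.88.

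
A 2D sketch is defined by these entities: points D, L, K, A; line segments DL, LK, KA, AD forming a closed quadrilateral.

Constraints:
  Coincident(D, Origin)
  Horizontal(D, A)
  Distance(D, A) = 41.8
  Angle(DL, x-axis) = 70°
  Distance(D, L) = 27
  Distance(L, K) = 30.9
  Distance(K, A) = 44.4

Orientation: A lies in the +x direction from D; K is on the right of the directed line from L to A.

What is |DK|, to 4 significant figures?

4.067

D is at the origin; D and A share the same y with |DA| = 41.8 and A in +x, so A = (41.8, 0). DL runs at 70.0° with |DL| = 27.0, so L = (9.235, 25.37). K is determined by |LK| = 30.9 and |KA| = 44.4 together: it lies at the intersection of circle(L, 30.9) and circle(A, 44.4). With |LA| = 41.28, the foot of the radical line on LA is 8.329 from L and the perpendicular offset is √(30.9² − 8.329²) = 29.76. Taking the right-of-LA solution: K = (-2.483, -3.220).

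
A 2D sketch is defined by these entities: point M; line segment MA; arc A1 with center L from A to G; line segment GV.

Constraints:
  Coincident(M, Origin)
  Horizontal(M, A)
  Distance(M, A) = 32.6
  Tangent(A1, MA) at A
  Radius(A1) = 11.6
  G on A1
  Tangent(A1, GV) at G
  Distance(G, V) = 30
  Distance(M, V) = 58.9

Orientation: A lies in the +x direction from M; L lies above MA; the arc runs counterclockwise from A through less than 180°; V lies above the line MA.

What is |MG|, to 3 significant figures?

46.0

M is at the origin; MA is horizontal with |MA| = 32.6 and A on the +x side, so A = (32.6, 0.00). Tangency of A1 to MA means the radius LA is perpendicular to MA, so L = A + (0, 11.6) = (32.6, 11.6). Since LG ⟂ GV (tangency), |LV| = √(11.6² + 30.0²) = 32.2 regardless of where G sits on A1. So V lies on both circle(M, 58.9) and circle(L, 32.2); the above-MA intersection is V = (40.5, 42.8). G is the foot of the tangent from V: G = (44.1, 13.0).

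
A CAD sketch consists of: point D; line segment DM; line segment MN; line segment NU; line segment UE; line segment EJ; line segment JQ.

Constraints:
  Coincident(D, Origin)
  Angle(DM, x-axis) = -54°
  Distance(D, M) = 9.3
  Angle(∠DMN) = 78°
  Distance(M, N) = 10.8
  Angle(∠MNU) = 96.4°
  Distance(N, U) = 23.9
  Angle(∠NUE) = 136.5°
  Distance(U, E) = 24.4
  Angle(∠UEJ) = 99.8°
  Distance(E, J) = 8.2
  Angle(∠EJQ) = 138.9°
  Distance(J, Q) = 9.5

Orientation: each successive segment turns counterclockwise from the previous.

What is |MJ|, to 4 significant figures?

40.37

∠NUE = 136.5° gives UE at 175.1° from the x-axis; with |UE| = 24.4, E = (-27.49, 20.46). ∠UEJ = 99.8° gives EJ at -104.7° from the x-axis; with |EJ| = 8.2, J = (-29.57, 12.53). Then |MJ| = |J − M| = 40.37.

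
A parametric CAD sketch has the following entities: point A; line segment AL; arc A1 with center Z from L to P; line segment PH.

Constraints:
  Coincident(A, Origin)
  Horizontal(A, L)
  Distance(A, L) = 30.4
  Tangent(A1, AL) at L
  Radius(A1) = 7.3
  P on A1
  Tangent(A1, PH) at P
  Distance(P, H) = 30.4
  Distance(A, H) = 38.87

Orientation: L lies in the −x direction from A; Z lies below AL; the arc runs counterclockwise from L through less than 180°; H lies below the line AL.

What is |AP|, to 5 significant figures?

37.931

A is at the origin; A and L share the same y with |AL| = 30.4 and L on the −x side, so L = (-30.400, 0.0000). Tangency of A1 to AL means the radius ZL is perpendicular to AL, so Z = L + (0, -7.3) = (-30.400, -7.3000). Since ZP ⟂ PH (tangency), |ZH| = √(7.3² + 30.4²) = 31.264 regardless of where P sits on A1. So H lies on both circle(A, 38.87) and circle(Z, 31.264); the below-AL intersection is H = (-16.386, -35.247). P is the foot of the tangent from H: P = (-35.981, -12.005).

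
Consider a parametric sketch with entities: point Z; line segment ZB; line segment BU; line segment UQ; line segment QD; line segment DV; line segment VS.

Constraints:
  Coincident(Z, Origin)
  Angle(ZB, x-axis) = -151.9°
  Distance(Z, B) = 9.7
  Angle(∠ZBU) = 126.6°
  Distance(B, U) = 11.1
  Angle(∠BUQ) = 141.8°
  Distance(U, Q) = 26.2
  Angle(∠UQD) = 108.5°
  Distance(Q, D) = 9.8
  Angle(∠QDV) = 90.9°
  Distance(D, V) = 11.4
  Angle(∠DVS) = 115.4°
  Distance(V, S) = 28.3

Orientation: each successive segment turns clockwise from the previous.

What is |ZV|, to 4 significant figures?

27.23

Z is at the origin; ZB runs at -151.9° with length 9.7, so B = (-8.557, -4.569). ∠ZBU = 126.6° gives BU at 154.7° from the x-axis; with |BU| = 11.1, U = (-18.59, 0.1749). ∠BUQ = 141.8° gives UQ at 116.5° from the x-axis; with |UQ| = 26.2, Q = (-30.28, 23.62). ∠UQD = 108.5° gives QD at 45.00° from the x-axis; with |QD| = 9.8, D = (-23.35, 30.55). ∠QDV = 90.9° gives DV at -44.10° from the x-axis; with |DV| = 11.4, V = (-15.17, 22.62). Then |ZV| = |V − Z| = 27.23.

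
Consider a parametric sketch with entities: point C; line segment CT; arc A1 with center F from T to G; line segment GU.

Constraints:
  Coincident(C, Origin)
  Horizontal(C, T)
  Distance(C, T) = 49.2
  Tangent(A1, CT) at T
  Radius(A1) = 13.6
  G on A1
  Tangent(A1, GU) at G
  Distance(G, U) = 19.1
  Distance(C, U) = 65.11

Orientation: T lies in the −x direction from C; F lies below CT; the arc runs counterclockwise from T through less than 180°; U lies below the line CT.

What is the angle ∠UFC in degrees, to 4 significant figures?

116.9°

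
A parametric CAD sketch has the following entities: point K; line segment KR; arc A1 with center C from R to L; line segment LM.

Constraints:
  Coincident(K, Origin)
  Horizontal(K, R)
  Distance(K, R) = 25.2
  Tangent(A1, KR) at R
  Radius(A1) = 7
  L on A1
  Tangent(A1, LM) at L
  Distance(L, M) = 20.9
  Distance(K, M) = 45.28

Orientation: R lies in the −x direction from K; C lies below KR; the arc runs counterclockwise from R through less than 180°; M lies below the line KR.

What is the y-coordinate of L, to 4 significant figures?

-5.100

K is at the origin; KR is horizontal with |KR| = 25.2 and R on the −x side, so R = (-25.20, 0.000). Since A1 is tangent to KR there, CR ⟂ KR, so C = R + (0, -7) = (-25.20, -7.000). Since CL ⟂ LM (tangency), |CM| = √(7.0² + 20.9²) = 22.04 regardless of where L sits on A1. So M lies on both circle(K, 45.28) and circle(C, 22.04); the below-KR intersection is M = (-37.61, -25.22). L is the foot of the tangent from M: L = (-31.94, -5.100).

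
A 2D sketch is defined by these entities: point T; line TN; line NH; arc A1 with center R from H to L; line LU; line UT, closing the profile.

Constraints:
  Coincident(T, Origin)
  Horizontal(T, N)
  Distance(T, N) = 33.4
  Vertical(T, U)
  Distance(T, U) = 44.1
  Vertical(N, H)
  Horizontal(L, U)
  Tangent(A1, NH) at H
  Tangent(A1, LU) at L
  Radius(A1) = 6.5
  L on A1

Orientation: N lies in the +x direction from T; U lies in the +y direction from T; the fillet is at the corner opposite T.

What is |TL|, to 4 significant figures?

51.66

T is at the origin; TN is horizontal with |TN| = 33.4 and N on the +x side, so N = (33.40, 0.000). T and U share the same x with |TU| = 44.1 and U on the +y side, so U = (0.000, 44.10). The virtual corner opposite T is at (33.40, 44.10). Tangency of A1 to NH means the radius RH is perpendicular to NH and the tangent condition forces RL to be normal to LU, with radius 6.5, so the center R sits 6.5 in from both sides at R = (26.90, 37.60). That places the tangent points at H = (33.40, 37.60) on NH and L = (26.90, 44.10) on LU. Then |TL| = |L − T| = 51.66.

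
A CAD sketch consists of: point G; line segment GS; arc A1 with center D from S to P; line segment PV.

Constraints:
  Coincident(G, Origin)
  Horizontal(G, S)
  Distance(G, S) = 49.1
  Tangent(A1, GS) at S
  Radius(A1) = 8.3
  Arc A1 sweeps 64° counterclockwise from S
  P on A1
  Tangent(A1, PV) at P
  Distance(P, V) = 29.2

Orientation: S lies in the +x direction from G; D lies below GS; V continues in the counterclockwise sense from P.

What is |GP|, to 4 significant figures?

41.90

G is at the origin; GS is horizontal with |GS| = 49.1 and S on the +x side, so S = (49.10, 0.000). The tangent condition forces DS to be normal to GS, so D = S + (0, -8.3) = (49.10, -8.300). On A1, S sits at bearing 90° from D; a 64° counterclockwise sweep puts P at bearing 154°, so P = D + 8.3·(cos 154°, sin 154°) = (41.64, -4.662). Then |GP| = |P − G| = 41.90.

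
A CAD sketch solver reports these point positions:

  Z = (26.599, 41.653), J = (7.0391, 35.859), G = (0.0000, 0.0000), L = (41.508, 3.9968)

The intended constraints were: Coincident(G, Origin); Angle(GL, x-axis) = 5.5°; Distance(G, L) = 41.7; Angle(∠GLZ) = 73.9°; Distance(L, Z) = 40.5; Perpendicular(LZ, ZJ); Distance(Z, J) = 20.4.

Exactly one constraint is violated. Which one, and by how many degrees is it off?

Perpendicular(LZ, ZJ) — off by 5.10°.

G = (0.00, 0.00) ✓; GL at 5.500° ✓; |GL| = 41.70 ✓; ∠GLZ = 73.90° ✓; |LZ| = 40.50 ✓; ∠(LZ, ZJ) = 84.90° ✗; |ZJ| = 20.40 ✓.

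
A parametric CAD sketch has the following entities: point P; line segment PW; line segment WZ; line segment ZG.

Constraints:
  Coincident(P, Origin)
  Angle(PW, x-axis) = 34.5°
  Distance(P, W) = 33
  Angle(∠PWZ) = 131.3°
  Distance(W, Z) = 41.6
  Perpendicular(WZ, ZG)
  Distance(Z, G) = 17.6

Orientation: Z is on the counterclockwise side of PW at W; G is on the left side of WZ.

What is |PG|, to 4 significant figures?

63.79

P is at the origin; PW runs at 34.5° with length 33.0, so W = 33.0·(cos 34.5°, sin 34.5°) = (27.20, 18.69). ∠PWZ = 131.3°, so WZ runs at 34.5° + (180° − 131.3°) = 83.20° from the x-axis; with |WZ| = 41.6, Z = W + 41.6·(cos 83.20°, sin 83.20°) = (32.12, 60.00). WZ ⟂ ZG; with |ZG| = 17.6 on the left of WZ, G = Z + 17.6·(-0.9930, 0.1184) = (14.65, 62.08). Then |PG| = |G − P| = 63.79.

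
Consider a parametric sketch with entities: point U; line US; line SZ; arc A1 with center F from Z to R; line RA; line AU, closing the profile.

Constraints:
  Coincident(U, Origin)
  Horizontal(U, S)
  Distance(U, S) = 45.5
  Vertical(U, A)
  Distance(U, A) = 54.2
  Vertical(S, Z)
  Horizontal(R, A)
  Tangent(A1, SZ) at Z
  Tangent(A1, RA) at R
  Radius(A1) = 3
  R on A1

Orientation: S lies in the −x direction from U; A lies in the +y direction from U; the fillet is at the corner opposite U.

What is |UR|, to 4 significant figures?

68.88

U is at the origin; US is horizontal with |US| = 45.5 and S on the −x side, so S = (-45.50, 0.000). U and A share the same x with |UA| = 54.2 and A on the +y side, so A = (0.000, 54.20). The virtual corner opposite U is at (-45.50, 54.20). A1 meets SZ tangentially, so FZ is at right angles to SZ and since A1 is tangent to RA there, FR ⟂ RA, with radius 3.0, so the center F sits 3.0 in from both sides at F = (-42.50, 51.20). That places the tangent points at Z = (-45.50, 51.20) on SZ and R = (-42.50, 54.20) on RA. Then |UR| = |R − U| = 68.88.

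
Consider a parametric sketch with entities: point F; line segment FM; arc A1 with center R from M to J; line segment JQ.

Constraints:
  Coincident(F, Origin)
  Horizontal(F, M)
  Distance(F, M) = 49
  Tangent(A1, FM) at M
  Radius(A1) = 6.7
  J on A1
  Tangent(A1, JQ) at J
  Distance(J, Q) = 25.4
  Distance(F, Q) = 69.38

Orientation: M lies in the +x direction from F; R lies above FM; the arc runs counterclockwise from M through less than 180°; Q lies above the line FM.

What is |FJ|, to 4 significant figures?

55.58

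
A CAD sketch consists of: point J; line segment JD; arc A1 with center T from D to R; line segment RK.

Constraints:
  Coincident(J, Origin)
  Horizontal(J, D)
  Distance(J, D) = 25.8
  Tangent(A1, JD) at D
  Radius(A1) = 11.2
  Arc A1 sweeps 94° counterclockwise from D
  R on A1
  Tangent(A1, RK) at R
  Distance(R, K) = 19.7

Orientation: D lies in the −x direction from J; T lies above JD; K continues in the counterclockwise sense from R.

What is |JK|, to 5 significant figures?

35.450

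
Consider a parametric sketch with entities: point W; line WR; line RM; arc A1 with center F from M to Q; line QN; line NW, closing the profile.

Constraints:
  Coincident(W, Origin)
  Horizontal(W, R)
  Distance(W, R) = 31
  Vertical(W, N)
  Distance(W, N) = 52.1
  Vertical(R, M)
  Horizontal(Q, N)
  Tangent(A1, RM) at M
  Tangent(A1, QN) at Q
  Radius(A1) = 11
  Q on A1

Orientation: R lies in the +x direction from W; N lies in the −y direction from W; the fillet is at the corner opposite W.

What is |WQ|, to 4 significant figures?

55.81

W is at the origin; WR is horizontal with |WR| = 31.0 and R on the +x side, so R = (31.00, 0.000). W and N share the same x with |WN| = 52.1 and N on the −y side, so N = (0.000, -52.10). The virtual corner opposite W is at (31.00, -52.10). Since A1 is tangent to RM there, FM ⟂ RM and tangency of A1 to QN means the radius FQ is perpendicular to QN, with radius 11.0, so the center F sits 11.0 in from both sides at F = (20.00, -41.10). That places the tangent points at M = (31.00, -41.10) on RM and Q = (20.00, -52.10) on QN. Then |WQ| = |Q − W| = 55.81.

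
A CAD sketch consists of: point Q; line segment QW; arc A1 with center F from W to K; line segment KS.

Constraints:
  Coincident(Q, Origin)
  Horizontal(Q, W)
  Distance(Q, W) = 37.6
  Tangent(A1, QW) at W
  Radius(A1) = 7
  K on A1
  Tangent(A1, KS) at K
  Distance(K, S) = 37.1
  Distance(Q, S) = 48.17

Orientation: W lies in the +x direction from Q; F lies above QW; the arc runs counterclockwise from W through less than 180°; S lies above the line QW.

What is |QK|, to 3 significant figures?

44.8

Q is at the origin; Q and W share the same y with |QW| = 37.6 and W on the +x side, so W = (37.6, 0.00). A1 meets QW tangentially, so FW is at right angles to QW, so F = W + (0, 7) = (37.6, 7.00). Since FK ⟂ KS (tangency), |FS| = √(7.0² + 37.1²) = 37.8 regardless of where K sits on A1. So S lies on both circle(Q, 48.17) and circle(F, 37.8); the above-QW intersection is S = (23.5, 42.0). K is the foot of the tangent from S: K = (43.5, 10.8).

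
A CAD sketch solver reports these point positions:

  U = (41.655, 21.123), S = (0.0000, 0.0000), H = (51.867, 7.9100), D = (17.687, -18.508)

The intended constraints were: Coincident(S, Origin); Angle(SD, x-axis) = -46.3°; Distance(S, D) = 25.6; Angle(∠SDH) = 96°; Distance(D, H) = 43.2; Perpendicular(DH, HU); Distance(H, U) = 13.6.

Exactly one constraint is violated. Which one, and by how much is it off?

Distance(H, U) = 13.6 — off by 3.10.

S = (0.00, 0.00) ✓; SD at -46.30° ✓; |SD| = 25.60 ✓; ∠SDH = 96.00° ✓; |DH| = 43.20 ✓; ∠(DH, HU) = 90.00° ✓; |HU| = 16.70 ✗.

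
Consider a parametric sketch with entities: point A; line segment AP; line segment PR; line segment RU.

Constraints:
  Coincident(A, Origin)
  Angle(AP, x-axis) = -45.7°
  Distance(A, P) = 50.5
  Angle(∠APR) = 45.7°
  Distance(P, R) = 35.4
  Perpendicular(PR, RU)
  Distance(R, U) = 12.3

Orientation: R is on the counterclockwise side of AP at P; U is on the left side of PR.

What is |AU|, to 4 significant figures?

23.84

∠APR = 45.7°, so PR runs at -45.7° + (180° − 45.7°) = 88.60° from the x-axis; with |PR| = 35.4, R = P + 35.4·(cos 88.60°, sin 88.60°) = (36.13, -0.7531). The perpendicularity gives RU at right angles to PR; with |RU| = 12.3 on the left of PR, U = R + 12.3·(-0.9997, 0.02443) = (23.84, -0.4525). Then |AU| = |U − A| = 23.84.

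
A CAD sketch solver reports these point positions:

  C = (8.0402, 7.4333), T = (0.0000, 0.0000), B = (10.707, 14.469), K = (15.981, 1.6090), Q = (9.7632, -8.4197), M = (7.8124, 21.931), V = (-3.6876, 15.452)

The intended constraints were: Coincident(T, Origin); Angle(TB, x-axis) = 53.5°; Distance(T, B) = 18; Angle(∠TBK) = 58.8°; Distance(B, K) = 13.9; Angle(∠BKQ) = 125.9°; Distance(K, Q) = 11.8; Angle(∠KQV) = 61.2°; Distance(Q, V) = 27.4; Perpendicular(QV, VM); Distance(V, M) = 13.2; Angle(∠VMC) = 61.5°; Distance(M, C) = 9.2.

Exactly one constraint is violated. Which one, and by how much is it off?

Distance(M, C) = 9.2 — off by 5.30.

T = (0.00, 0.00) ✓; TB at 53.50° ✓; |TB| = 18.00 ✓; ∠TBK = 58.80° ✓; |BK| = 13.90 ✓; ∠BKQ = 125.9° ✓; |KQ| = 11.80 ✓; ∠KQV = 61.20° ✓; |QV| = 27.40 ✓; ∠(QV, VM) = 90.00° ✓; |VM| = 13.20 ✓; ∠VMC = 61.50° ✓; |MC| = 14.50 ✗.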